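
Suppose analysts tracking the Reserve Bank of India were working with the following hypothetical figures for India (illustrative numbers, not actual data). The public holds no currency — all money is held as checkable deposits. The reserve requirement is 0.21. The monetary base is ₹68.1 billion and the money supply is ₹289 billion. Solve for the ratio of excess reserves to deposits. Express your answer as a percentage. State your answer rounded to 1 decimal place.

Using m = M/MB = 289/68.1 ≈ 4.243759. Since m = (1 + c)/(c + rr + e), the denominator satisfies c + rr + e = (1 + c)/m = (1 + 0) / 4.243759 ≈ 0.235640.
With c = 0 and rr = 0.21, the ratio of excess reserves to deposits is 0.235640 − 0 − 0.21 = 0.02564.

2.6%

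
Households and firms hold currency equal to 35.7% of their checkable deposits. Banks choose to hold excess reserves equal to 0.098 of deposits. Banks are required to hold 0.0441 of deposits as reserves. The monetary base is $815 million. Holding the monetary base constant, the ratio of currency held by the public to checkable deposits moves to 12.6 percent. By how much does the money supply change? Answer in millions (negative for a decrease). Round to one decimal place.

Initially m₁ = (1 + 0.357) / (0.0441 + 0.098 + 0.357) ≈ 2.71889, so M₁ = 2.71889 × 815 ≈ 2215.8954 million.
After the change m₂ = (1 + 0.126) / (0.0441 + 0.098 + 0.126) ≈ 4.19993, so M₂ = 4.19993 × 815 ≈ 3422.943 million.
ΔM = M₂ − M₁ = 3422.943 − 2215.8954 = 1207.0476 million.

$1207.0 million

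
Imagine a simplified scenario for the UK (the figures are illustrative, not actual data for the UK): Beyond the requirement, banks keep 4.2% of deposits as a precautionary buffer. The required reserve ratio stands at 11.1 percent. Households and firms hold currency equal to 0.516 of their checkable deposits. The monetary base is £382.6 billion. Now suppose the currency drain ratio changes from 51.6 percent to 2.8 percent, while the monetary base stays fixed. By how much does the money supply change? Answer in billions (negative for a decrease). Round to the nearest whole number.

£1306 billion

Initially m₁ = (1 + 0.516) / (0.111 + 0.042 + 0.516) ≈ 2.2661, so M₁ = 2.2661 × 382.6 ≈ 867.0099 billion.
After the change m₂ = (1 + 0.028) / (0.111 + 0.042 + 0.028) ≈ 5.6796, so M₂ = 5.6796 × 382.6 ≈ 2173.015 billion.
ΔM = M₂ − M₁ = 2173.015 − 867.0099 = 1306.0051 billion.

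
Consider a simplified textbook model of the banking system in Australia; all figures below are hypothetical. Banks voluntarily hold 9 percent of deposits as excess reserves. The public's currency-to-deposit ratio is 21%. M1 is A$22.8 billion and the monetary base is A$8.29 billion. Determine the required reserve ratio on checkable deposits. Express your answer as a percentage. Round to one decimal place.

14.0%

Using m = M/MB = 22.8/8.29 ≈ 2.750302. Since m = (1 + c)/(c + rr + e), the denominator satisfies c + rr + e = (1 + c)/m = (1 + 0.21) / 2.750302 ≈ 0.439952.
With c = 0.21 and e = 0.09, the required reserve ratio on checkable deposits is 0.439952 − 0.21 − 0.09 = 0.139952.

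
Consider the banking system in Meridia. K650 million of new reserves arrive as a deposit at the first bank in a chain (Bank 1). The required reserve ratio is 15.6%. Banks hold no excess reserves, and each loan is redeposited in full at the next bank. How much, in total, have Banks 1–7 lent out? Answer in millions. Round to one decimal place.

Bank i lends (1 − rr)^i of the original deposit: Bank 1 lends 650·0.8440 = 548.6000, Bank 2 lends 650·0.8440² = 463.0184, and so on.
Summing a geometric series: total = 650·[0.8440·(1 − 0.8440^7) / (1 − 0.8440)] ≈ 2443.8430 million.

K2443.8 million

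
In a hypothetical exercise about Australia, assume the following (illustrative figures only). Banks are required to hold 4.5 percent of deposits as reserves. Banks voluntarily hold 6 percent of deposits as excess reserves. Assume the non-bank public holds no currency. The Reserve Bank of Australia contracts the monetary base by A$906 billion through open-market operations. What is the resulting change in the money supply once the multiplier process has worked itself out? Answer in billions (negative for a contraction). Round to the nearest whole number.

-8629 billion

The money multiplier is m = 1 / (rr + e) = 1 / (0.045 + 0.06) ≈ 9.5238.
The sale removes 906 billion of base, so ΔM = m × ΔMB = 9.5238 × (−906) = -8628.5628 billion.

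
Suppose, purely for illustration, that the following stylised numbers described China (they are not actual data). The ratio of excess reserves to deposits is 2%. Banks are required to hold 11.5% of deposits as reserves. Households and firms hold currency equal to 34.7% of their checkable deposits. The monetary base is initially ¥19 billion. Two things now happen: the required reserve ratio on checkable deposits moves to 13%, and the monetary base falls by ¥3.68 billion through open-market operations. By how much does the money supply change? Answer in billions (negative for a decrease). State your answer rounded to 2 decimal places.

-11.58 billion

Before: m₁ = (1 + 0.347) / (0.115 + 0.02 + 0.347) ≈ 2.79461, MB₁ = 19, so M₁ = 2.79461 × 19 ≈ 53.0976 billion.
After: m₂ = (1 + 0.347) / (0.13 + 0.02 + 0.347) ≈ 2.71026, MB₂ = 19 − 3.68 = 15.32, so M₂ = 2.71026 × 15.32 ≈ 41.5212 billion.
ΔM = M₂ − M₁ = 41.5212 − 53.0976 = -11.5764 billion.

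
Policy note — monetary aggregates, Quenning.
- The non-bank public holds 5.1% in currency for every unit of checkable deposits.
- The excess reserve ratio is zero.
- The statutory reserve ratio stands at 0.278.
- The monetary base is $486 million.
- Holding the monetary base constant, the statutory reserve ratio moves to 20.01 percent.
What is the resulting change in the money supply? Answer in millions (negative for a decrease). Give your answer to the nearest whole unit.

$482 million

Initially m₁ = (1 + 0.051) / (0.278 + 0.051) ≈ 3.1945, so M₁ = 3.1945 × 486 = 1552.527 million.
After the change m₂ = (1 + 0.051) / (0.2001 + 0.051) ≈ 4.1856, so M₂ = 4.1856 × 486 = 2034.2016 million.
ΔM = M₂ − M₁ = 2034.2016 − 1552.527 = 481.6746 million.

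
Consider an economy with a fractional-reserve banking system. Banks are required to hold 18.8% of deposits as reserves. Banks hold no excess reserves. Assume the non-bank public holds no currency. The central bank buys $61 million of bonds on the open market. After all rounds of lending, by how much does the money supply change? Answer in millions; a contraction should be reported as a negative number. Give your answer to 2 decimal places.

The simple money multiplier is m = 1/rr = 1/0.188 ≈ 5.31915.
An open-market purchase increases the monetary base by 61 million, so ΔM = m × ΔMB = 5.31915 × 61 ≈ 324.4681 million.

$324.47 million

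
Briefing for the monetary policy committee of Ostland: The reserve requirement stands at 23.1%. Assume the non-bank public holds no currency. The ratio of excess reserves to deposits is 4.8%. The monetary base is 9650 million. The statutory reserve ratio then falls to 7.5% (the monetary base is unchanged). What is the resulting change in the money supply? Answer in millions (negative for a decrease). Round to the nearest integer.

43867 million

Initially m₁ = 1 / (0.231 + 0.048) ≈ 3.58423, so M₁ = 3.58423 × 9650 = 34587.8195 million.
After the change m₂ = 1 / (0.075 + 0.048) ≈ 8.13008, so M₂ = 8.13008 × 9650 = 78455.272 million.
ΔM = M₂ − M₁ = 78455.272 − 34587.8195 = 43867.4525 million.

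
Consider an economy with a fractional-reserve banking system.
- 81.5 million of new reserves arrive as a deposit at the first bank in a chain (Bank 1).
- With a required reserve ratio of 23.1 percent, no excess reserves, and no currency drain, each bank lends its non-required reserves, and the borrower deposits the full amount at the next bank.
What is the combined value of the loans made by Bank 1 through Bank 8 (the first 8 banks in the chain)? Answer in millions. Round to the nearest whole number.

238 million

Bank i lends (1 − rr)^i of the original deposit: Bank 1 lends 81.5·0.7690 = 62.6735, Bank 2 lends 81.5·0.7690² ≈ 48.1959, and so on.
Summing a geometric series: total = 81.5·[0.7690·(1 − 0.7690^8) / (1 − 0.7690)] ≈ 238.1334 million.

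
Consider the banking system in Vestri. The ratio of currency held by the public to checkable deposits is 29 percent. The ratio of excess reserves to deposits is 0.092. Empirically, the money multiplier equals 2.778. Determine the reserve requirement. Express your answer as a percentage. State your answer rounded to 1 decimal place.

8.2%

Using m = 2.778. Since m = (1 + c)/(c + rr + e), the denominator satisfies c + rr + e = (1 + c)/m = (1 + 0.29) / 2.778 ≈ 0.464363.
With c = 0.29 and e = 0.092, the reserve requirement is 0.464363 − 0.29 − 0.092 = 0.082363.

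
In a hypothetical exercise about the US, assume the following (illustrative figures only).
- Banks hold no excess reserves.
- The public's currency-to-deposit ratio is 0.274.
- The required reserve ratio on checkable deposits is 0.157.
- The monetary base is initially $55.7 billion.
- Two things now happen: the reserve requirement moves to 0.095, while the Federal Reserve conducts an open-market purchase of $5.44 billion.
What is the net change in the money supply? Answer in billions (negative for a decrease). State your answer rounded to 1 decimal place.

Before: m₁ = (1 + 0.274) / (0.157 + 0.274) ≈ 2.9559, MB₁ = 55.7, so M₁ = 2.9559 × 55.7 ≈ 164.6436 billion.
After: m₂ = (1 + 0.274) / (0.095 + 0.274) ≈ 3.4526, MB₂ = 55.7 + 5.44 = 61.14, so M₂ = 3.4526 × 61.14 ≈ 211.092 billion.
ΔM = M₂ − M₁ = 211.092 − 164.6436 = 46.4484 billion.

$46.4 billion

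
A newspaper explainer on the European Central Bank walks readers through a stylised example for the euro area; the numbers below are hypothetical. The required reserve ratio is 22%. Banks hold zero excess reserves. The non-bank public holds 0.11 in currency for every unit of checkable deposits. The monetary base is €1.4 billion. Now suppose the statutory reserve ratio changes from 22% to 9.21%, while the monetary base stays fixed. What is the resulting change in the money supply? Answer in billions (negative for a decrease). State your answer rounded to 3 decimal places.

Initially m₁ = (1 + 0.11) / (0.22 + 0.11) ≈ 3.36364, so M₁ = 3.36364 × 1.4 ≈ 4.7091 billion.
After the change m₂ = (1 + 0.11) / (0.0921 + 0.11) ≈ 5.49233, so M₂ = 5.49233 × 1.4 ≈ 7.6893 billion.
ΔM = M₂ − M₁ = 7.6893 − 4.7091 = 2.9802 billion.

€2.980 billion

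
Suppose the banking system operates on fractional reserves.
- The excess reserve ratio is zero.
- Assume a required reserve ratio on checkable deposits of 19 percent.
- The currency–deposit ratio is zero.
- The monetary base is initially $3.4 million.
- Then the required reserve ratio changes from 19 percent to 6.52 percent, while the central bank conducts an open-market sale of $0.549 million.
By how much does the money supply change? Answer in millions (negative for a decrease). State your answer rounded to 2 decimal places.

Before: m₁ = 1 / (0.19) ≈ 5.2632, MB₁ = 3.4, so M₁ = 5.2632 × 3.4 ≈ 17.8949 million.
After: m₂ = 1 / (0.0652) ≈ 15.3374, MB₂ = 3.4 − 0.549 = 2.851, so M₂ = 15.3374 × 2.851 ≈ 43.7269 million.
ΔM = M₂ − M₁ = 43.7269 − 17.8949 = 25.832 million.

$25.83 million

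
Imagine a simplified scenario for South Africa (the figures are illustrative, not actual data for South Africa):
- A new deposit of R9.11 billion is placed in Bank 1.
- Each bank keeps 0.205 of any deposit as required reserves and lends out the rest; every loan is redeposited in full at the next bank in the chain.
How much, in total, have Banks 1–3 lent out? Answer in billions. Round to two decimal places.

Bank i lends (1 − rr)^i of the original deposit: Bank 1 lends 9.11·0.7950 ≈ 7.2424, Bank 2 lends 9.11·0.7950² ≈ 5.7577, and so on.
Summing a geometric series: total = 9.11·[0.7950·(1 − 0.7950^3) / (1 − 0.7950)] ≈ 17.5776 billion.

R17.58 billion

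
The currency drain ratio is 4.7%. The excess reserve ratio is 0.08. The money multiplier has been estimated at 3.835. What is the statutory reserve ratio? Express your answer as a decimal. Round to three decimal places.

Using m = 3.835. Since m = (1 + c)/(c + rr + e), the denominator satisfies c + rr + e = (1 + c)/m = (1 + 0.047) / 3.835 ≈ 0.273012.
With c = 0.047 and e = 0.08, the statutory reserve ratio is 0.273012 − 0.047 − 0.08 = 0.146012.

0.146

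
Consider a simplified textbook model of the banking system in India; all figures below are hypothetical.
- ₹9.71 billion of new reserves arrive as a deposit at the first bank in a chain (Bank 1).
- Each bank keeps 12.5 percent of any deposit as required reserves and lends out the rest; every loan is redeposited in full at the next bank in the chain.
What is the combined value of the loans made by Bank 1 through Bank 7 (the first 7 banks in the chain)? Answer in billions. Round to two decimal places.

₹41.28 billion

Bank i lends (1 − rr)^i of the original deposit: Bank 1 lends 9.71·0.8750 ≈ 8.4962, Bank 2 lends 9.71·0.8750² ≈ 7.4342, and so on.
Summing a geometric series: total = 9.71·[0.8750·(1 − 0.8750^7) / (1 − 0.8750)] ≈ 41.2785 billion.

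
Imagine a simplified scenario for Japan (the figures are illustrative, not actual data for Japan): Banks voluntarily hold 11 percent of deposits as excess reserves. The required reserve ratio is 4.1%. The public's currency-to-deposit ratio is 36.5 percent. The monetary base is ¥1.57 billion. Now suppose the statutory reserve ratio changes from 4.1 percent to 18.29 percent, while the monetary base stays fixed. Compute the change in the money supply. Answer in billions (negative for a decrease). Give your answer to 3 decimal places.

Initially m₁ = (1 + 0.365) / (0.041 + 0.11 + 0.365) ≈ 2.64535, so M₁ = 2.64535 × 1.57 ≈ 4.1532 billion.
After the change m₂ = (1 + 0.365) / (0.1829 + 0.11 + 0.365) ≈ 2.07478, so M₂ = 2.07478 × 1.57 ≈ 3.2574 billion.
ΔM = M₂ − M₁ = 3.2574 − 4.1532 = -0.8958 billion.

-0.896 billion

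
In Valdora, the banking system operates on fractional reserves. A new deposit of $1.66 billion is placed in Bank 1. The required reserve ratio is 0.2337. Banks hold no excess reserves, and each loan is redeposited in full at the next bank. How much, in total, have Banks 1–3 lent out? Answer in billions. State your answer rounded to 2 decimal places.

Bank i lends (1 − rr)^i of the original deposit: Bank 1 lends 1.66·0.7663 ≈ 1.2721, Bank 2 lends 1.66·0.7663² ≈ 0.9748, and so on.
Summing a geometric series: total = 1.66·[0.7663·(1 − 0.7663^3) / (1 − 0.7663)] ≈ 2.9938 billion.

$2.99 billion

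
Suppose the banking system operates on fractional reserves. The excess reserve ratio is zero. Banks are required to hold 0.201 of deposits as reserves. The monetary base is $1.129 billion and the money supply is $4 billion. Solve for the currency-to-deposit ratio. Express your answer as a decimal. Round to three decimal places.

Using m = M/MB = 4/1.129 ≈ 3.542958. From m = (1 + c)/(c + rr + e), rearranging gives 1 + c = m·(c + rr + e), so c·(1 − m) = m·(rr + e) − 1.
Hence c = [m·(rr + e) − 1]/(1 − m) = [3.542958 × (0.201 + 0) − 1] / (1 − 3.542958) ≈ 0.113201.

0.113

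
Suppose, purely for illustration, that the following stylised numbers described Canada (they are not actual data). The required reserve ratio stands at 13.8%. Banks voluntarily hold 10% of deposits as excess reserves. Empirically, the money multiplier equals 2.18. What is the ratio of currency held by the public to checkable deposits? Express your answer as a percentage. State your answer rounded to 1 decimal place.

Using m = 2.18. From m = (1 + c)/(c + rr + e), rearranging gives 1 + c = m·(c + rr + e), so c·(1 − m) = m·(rr + e) − 1.
Hence c = [m·(rr + e) − 1]/(1 − m) = [2.18 × (0.138 + 0.1) − 1] / (1 − 2.18) ≈ 0.407763.

40.8%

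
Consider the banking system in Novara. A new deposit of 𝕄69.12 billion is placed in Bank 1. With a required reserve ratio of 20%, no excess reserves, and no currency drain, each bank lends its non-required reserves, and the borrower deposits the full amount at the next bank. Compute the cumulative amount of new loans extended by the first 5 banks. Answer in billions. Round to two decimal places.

𝕄185.88 billion

Bank i lends (1 − rr)^i of the original deposit: Bank 1 lends 69.12·0.8000 = 55.2960, Bank 2 lends 69.12·0.8000² = 44.2368, and so on.
Summing a geometric series: total = 69.12·[0.8000·(1 − 0.8000^5) / (1 − 0.8000)] ≈ 185.8830 billion.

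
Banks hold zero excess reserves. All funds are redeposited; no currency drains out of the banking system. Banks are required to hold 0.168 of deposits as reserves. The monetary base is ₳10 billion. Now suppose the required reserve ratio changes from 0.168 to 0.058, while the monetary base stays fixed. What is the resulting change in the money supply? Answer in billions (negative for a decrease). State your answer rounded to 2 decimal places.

₳112.89 billion

Initially m₁ = 1 / (0.168) ≈ 5.9524, so M₁ = 5.9524 × 10 = 59.524 billion.
After the change m₂ = 1 / (0.058) ≈ 17.2414, so M₂ = 17.2414 × 10 = 172.414 billion.
ΔM = M₂ − M₁ = 172.414 − 59.524 = 112.89 billion.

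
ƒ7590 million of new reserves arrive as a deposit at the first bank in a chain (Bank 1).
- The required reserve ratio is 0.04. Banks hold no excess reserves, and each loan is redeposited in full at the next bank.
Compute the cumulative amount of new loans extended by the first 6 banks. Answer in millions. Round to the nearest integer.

Bank i lends (1 − rr)^i of the original deposit: Bank 1 lends 7590·0.9600 = 7286.4000, Bank 2 lends 7590·0.9600² = 6994.9440, and so on.
Summing a geometric series: total = 7590·[0.9600·(1 − 0.9600^6) / (1 − 0.9600)] ≈ 39572.8410 million.

ƒ39573 million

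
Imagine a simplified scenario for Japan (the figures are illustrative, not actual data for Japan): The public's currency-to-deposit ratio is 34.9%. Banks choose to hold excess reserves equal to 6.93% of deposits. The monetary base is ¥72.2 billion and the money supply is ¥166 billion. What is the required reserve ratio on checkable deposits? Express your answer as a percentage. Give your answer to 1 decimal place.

16.8%

Using m = M/MB = 166/72.2 ≈ 2.299169. Since m = (1 + c)/(c + rr + e), the denominator satisfies c + rr + e = (1 + c)/m = (1 + 0.349) / 2.299169 ≈ 0.586734.
With c = 0.349 and e = 0.0693, the required reserve ratio on checkable deposits is 0.586734 − 0.349 − 0.0693 = 0.168434.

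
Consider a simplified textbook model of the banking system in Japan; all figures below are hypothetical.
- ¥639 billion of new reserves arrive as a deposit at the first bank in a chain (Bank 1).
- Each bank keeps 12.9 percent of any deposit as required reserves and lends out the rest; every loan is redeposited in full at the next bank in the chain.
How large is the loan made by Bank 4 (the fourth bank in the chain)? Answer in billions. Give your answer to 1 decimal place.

Each bank lends a fraction (1 − rr) = 0.8710 of the deposit it receives, so Bank 4 receives 639·0.8710^3 and lends 639·0.8710^4 ≈ 367.7676 billion.

¥367.8 billion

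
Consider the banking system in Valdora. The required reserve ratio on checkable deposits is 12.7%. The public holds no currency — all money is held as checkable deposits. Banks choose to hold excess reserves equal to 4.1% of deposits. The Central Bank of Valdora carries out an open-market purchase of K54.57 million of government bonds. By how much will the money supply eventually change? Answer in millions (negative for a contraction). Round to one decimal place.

The money multiplier is m = 1 / (rr + e) = 1 / (0.127 + 0.041) ≈ 5.9524.
The purchase adds 54.57 million of base, so ΔM = m × ΔMB = 5.9524 × (+54.57) ≈ 324.8225 million.

K324.8 million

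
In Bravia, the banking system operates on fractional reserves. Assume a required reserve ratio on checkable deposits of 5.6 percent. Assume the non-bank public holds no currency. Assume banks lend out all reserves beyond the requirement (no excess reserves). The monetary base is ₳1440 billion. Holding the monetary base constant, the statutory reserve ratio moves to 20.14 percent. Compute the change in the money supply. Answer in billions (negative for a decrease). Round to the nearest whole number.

-18564 billion

Initially m₁ = 1 / (0.056) ≈ 17.85714, so M₁ = 17.85714 × 1440 = 25714.2816 billion.
After the change m₂ = 1 / (0.2014) ≈ 4.96524, so M₂ = 4.96524 × 1440 = 7149.9456 billion.
ΔM = M₂ − M₁ = 7149.9456 − 25714.2816 = -18564.336 billion.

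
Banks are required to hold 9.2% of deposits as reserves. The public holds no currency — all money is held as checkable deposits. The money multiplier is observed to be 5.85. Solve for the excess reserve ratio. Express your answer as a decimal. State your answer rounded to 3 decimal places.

0.079

Using m = 5.85. Since m = (1 + c)/(c + rr + e), the denominator satisfies c + rr + e = (1 + c)/m = (1 + 0) / 5.85 ≈ 0.170940.
With c = 0 and rr = 0.092, the excess reserve ratio is 0.170940 − 0 − 0.092 = 0.07894.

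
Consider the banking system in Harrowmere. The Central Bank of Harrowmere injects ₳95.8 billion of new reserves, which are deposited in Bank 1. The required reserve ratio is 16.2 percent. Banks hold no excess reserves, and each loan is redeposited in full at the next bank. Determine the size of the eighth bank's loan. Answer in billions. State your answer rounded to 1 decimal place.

Each bank lends a fraction (1 − rr) = 0.8380 of the deposit it receives, so Bank 8 receives 95.8·0.8380^7 and lends 95.8·0.8380^8 ≈ 23.2979 billion.

₳23.3 billion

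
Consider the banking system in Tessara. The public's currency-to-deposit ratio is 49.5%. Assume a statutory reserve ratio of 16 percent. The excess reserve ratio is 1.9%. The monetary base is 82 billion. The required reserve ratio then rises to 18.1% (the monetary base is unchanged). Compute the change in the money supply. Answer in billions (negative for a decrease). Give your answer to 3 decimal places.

-5.496 billion

Initially m₁ = (1 + 0.495) / (0.16 + 0.019 + 0.495) ≈ 2.218101, so M₁ = 2.218101 × 82 ≈ 181.8843 billion.
After the change m₂ = (1 + 0.495) / (0.181 + 0.019 + 0.495) ≈ 2.151079, so M₂ = 2.151079 × 82 ≈ 176.3885 billion.
ΔM = M₂ − M₁ = 176.3885 − 181.8843 = -5.4958 billion.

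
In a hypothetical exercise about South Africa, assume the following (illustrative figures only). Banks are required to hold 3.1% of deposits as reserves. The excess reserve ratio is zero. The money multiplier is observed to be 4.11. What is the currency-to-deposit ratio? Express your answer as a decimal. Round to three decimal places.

Using m = 4.11. From m = (1 + c)/(c + rr + e), rearranging gives 1 + c = m·(c + rr + e), so c·(1 − m) = m·(rr + e) − 1.
Hence c = [m·(rr + e) − 1]/(1 − m) = [4.11 × (0.031 + 0) − 1] / (1 − 4.11) ≈ 0.280576.

0.281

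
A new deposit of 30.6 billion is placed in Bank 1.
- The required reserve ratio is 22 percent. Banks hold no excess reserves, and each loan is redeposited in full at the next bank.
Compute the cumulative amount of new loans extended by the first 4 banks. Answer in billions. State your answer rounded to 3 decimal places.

Bank i lends (1 − rr)^i of the original deposit: Bank 1 lends 30.6·0.7800 = 23.8680, Bank 2 lends 30.6·0.7800² ≈ 18.6170, and so on.
Summing a geometric series: total = 30.6·[0.7800·(1 − 0.7800^4) / (1 − 0.7800)] ≈ 68.3329 billion.

68.333 billion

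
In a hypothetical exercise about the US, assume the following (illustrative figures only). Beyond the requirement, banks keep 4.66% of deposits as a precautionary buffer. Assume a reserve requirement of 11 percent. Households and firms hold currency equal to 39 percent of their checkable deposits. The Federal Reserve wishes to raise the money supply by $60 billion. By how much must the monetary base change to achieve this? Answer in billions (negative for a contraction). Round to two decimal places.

The money multiplier is m = (1 + c) / (rr + e + c) = (1 + 0.39) / (0.11 + 0.0466 + 0.39) ≈ 2.54299.
ΔMB = ΔM / m = (+60) / 2.54299 ≈ 23.5943 billion.

$23.59 billion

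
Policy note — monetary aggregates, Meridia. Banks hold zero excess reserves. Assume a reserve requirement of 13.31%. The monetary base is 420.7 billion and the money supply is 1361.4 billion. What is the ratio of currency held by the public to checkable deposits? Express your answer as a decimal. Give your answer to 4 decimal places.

Using m = M/MB = 1361.4/420.7 ≈ 3.236035. From m = (1 + c)/(c + rr + e), rearranging gives 1 + c = m·(c + rr + e), so c·(1 − m) = m·(rr + e) − 1.
Hence c = [m·(rr + e) − 1]/(1 − m) = [3.236035 × (0.1331 + 0) − 1] / (1 − 3.236035) ≈ 0.254595.

0.2546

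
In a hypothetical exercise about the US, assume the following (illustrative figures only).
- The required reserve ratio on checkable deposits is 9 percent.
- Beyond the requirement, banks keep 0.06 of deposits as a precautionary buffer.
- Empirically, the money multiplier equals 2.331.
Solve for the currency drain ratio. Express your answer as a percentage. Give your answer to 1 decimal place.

Using m = 2.331. From m = (1 + c)/(c + rr + e), rearranging gives 1 + c = m·(c + rr + e), so c·(1 − m) = m·(rr + e) − 1.
Hence c = [m·(rr + e) − 1]/(1 − m) = [2.331 × (0.09 + 0.06) − 1] / (1 − 2.331) ≈ 0.488618.

48.9%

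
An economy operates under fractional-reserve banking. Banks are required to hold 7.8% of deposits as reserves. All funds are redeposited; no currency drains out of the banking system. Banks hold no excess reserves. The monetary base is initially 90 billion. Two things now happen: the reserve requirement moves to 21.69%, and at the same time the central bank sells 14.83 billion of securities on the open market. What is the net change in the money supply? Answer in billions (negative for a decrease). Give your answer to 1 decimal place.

-807.3 billion

Before: m₁ = 1 / (0.078) ≈ 12.8205, MB₁ = 90, so M₁ = 12.8205 × 90 = 1153.845 billion.
After: m₂ = 1 / (0.2169) ≈ 4.6104, MB₂ = 90 − 14.83 = 75.17, so M₂ = 4.6104 × 75.17 ≈ 346.5638 billion.
ΔM = M₂ − M₁ = 346.5638 − 1153.845 = -807.2812 billion.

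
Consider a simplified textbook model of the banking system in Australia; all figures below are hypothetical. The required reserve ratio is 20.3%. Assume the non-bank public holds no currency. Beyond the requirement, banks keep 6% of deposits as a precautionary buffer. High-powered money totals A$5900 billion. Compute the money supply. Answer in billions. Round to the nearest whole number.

A$22433 billion

The money multiplier is m = 1 / (rr + e) = 1 / (0.203 + 0.06) ≈ 3.80228.
So M = m × MB = 3.80228 × 5900 = 22433.452 billion.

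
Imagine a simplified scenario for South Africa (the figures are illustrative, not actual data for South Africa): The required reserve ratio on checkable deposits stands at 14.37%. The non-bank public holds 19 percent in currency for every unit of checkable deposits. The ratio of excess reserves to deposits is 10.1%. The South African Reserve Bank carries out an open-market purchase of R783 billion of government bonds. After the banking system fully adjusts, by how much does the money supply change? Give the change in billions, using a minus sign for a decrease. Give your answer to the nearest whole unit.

The money multiplier is m = (1 + c) / (rr + e + c) = (1 + 0.19) / (0.1437 + 0.101 + 0.19) ≈ 2.7375.
The purchase adds 783 billion of base, so ΔM = m × ΔMB = 2.7375 × (+783) = 2143.4625 billion.

R2143 billion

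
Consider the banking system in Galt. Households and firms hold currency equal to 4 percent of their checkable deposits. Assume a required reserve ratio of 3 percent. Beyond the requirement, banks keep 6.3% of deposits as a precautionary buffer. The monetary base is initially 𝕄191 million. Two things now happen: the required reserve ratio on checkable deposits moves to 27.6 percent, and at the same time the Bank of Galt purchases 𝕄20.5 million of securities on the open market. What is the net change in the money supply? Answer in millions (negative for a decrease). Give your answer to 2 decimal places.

-913.16 million

Before: m₁ = (1 + 0.04) / (0.03 + 0.063 + 0.04) ≈ 7.819549, MB₁ = 191, so M₁ = 7.819549 × 191 ≈ 1493.5339 million.
After: m₂ = (1 + 0.04) / (0.276 + 0.063 + 0.04) ≈ 2.744063, MB₂ = 191 + 20.5 = 211.5, so M₂ = 2.744063 × 211.5 ≈ 580.3693 million.
ΔM = M₂ − M₁ = 580.3693 − 1493.5339 = -913.1646 million.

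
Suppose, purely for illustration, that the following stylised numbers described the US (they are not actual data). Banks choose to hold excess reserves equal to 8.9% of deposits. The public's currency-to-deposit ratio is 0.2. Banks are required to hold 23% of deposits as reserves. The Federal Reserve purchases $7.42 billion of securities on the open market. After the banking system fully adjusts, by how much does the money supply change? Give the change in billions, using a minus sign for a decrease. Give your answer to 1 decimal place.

$17.2 billion

The money multiplier is m = (1 + c) / (rr + e + c) = (1 + 0.2) / (0.23 + 0.089 + 0.2) ≈ 2.3121.
The purchase adds 7.42 billion of base, so ΔM = m × ΔMB = 2.3121 × (+7.42) ≈ 17.1558 billion.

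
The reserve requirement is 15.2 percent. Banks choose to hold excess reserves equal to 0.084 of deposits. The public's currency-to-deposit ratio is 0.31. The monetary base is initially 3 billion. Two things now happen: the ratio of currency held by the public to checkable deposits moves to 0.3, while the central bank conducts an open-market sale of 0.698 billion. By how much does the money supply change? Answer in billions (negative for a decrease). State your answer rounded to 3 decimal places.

-1.615 billion

Before: m₁ = (1 + 0.31) / (0.152 + 0.084 + 0.31) ≈ 2.39927, MB₁ = 3, so M₁ = 2.39927 × 3 ≈ 7.1978 billion.
After: m₂ = (1 + 0.3) / (0.152 + 0.084 + 0.3) ≈ 2.42537, MB₂ = 3 − 0.698 = 2.302, so M₂ = 2.42537 × 2.302 ≈ 5.5832 billion.
ΔM = M₂ − M₁ = 5.5832 − 7.1978 = -1.6146 billion.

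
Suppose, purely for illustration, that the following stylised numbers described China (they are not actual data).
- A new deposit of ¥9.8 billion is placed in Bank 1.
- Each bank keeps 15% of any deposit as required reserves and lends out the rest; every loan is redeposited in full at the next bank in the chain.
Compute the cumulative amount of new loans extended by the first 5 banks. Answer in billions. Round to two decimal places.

¥30.89 billion

Bank i lends (1 − rr)^i of the original deposit: Bank 1 lends 9.8·0.8500 = 8.3300, Bank 2 lends 9.8·0.8500² = 7.0805, and so on.
Summing a geometric series: total = 9.8·[0.8500·(1 − 0.8500^5) / (1 − 0.8500)] ≈ 30.8929 billion.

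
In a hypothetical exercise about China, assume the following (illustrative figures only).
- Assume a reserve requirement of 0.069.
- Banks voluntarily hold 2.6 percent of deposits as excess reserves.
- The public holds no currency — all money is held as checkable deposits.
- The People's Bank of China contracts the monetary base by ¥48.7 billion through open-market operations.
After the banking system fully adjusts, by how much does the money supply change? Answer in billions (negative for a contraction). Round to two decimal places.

-512.63 billion

The money multiplier is m = 1 / (rr + e) = 1 / (0.069 + 0.026) ≈ 10.52632.
The sale removes 48.7 billion of base, so ΔM = m × ΔMB = 10.52632 × (−48.7) ≈ -512.6318 billion.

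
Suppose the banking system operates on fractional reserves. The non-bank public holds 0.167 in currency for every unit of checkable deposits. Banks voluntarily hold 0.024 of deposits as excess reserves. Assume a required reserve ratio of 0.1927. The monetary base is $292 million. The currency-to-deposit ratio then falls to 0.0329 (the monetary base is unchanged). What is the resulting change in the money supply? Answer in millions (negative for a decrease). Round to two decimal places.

Initially m₁ = (1 + 0.167) / (0.1927 + 0.024 + 0.167) ≈ 3.041439, so M₁ = 3.041439 × 292 ≈ 888.1002 million.
After the change m₂ = (1 + 0.0329) / (0.1927 + 0.024 + 0.0329) ≈ 4.138221, so M₂ = 4.138221 × 292 ≈ 1208.3605 million.
ΔM = M₂ − M₁ = 1208.3605 − 888.1002 = 320.2603 million.

$320.26 million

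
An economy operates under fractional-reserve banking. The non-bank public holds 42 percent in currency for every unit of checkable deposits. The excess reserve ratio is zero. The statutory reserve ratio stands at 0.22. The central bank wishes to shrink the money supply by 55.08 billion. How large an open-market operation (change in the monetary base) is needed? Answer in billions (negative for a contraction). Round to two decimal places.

The money multiplier is m = (1 + c) / (rr + c) = (1 + 0.42) / (0.22 + 0.42) = 2.21875.
ΔMB = ΔM / m = (−55.08) / 2.21875 ≈ -24.8248 billion.

-24.82 billion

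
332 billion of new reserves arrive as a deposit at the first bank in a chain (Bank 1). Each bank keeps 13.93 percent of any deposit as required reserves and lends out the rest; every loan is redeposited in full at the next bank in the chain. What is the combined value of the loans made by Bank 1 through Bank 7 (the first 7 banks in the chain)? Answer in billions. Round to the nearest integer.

Bank i lends (1 − rr)^i of the original deposit: Bank 1 lends 332·0.8607 = 285.7524, Bank 2 lends 332·0.8607² ≈ 245.9471, and so on.
Summing a geometric series: total = 332·[0.8607·(1 − 0.8607^7) / (1 − 0.8607)] ≈ 1333.5487 billion.

1334 billion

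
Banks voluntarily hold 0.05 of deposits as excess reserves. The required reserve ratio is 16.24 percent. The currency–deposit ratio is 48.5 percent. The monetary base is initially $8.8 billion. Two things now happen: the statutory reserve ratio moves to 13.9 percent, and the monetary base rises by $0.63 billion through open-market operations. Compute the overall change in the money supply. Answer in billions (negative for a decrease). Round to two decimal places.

Before: m₁ = (1 + 0.485) / (0.1624 + 0.05 + 0.485) ≈ 2.1293, MB₁ = 8.8, so M₁ = 2.1293 × 8.8 ≈ 18.7378 billion.
After: m₂ = (1 + 0.485) / (0.139 + 0.05 + 0.485) ≈ 2.2033, MB₂ = 8.8 + 0.63 = 9.43, so M₂ = 2.2033 × 9.43 ≈ 20.7771 billion.
ΔM = M₂ − M₁ = 20.7771 − 18.7378 = 2.0393 billion.

$2.04 billion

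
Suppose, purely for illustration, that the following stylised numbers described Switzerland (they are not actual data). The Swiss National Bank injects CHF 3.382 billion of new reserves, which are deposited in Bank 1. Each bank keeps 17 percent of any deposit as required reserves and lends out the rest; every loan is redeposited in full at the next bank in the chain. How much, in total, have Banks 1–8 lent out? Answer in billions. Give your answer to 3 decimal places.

CHF 12.793 billion

Bank i lends (1 − rr)^i of the original deposit: Bank 1 lends 3.382·0.8300 ≈ 2.8071, Bank 2 lends 3.382·0.8300² ≈ 2.3299, and so on.
Summing a geometric series: total = 3.382·[0.8300·(1 − 0.8300^8) / (1 − 0.8300)] ≈ 12.7931 billion.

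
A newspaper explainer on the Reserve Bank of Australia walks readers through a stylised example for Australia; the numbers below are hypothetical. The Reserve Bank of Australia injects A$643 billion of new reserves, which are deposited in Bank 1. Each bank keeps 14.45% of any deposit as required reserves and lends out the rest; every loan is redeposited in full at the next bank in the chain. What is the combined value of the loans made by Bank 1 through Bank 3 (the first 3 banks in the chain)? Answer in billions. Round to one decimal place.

A$1423.3 billion

Bank i lends (1 − rr)^i of the original deposit: Bank 1 lends 643·0.8555 = 550.0865, Bank 2 lends 643·0.8555² ≈ 470.5990, and so on.
Summing a geometric series: total = 643·[0.8555·(1 − 0.8555^3) / (1 − 0.8555)] ≈ 1423.2829 billion.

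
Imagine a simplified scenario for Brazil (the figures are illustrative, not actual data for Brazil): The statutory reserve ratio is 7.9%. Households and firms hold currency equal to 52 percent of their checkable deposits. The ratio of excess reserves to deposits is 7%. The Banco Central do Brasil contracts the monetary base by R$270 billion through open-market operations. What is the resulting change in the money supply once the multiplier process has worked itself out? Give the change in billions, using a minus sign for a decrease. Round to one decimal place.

-613.5 billion

The money multiplier is m = (1 + c) / (rr + e + c) = (1 + 0.52) / (0.079 + 0.07 + 0.52) ≈ 2.27205.
The sale removes 270 billion of base, so ΔM = m × ΔMB = 2.27205 × (−270) = -613.4535 billion.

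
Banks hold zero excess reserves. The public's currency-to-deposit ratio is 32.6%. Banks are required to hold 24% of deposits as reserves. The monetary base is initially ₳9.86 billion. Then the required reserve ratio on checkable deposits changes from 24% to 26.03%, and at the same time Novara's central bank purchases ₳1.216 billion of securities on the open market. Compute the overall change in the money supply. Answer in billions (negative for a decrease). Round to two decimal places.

Before: m₁ = (1 + 0.326) / (0.24 + 0.326) ≈ 2.34276, MB₁ = 9.86, so M₁ = 2.34276 × 9.86 ≈ 23.0996 billion.
After: m₂ = (1 + 0.326) / (0.2603 + 0.326) ≈ 2.26164, MB₂ = 9.86 + 1.216 = 11.076, so M₂ = 2.26164 × 11.076 ≈ 25.0499 billion.
ΔM = M₂ − M₁ = 25.0499 − 23.0996 = 1.9503 billion.

₳1.95 billion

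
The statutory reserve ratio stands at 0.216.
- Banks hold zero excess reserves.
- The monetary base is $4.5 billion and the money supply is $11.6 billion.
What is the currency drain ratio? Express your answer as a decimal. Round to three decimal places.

0.281

Using m = M/MB = 11.6/4.5 ≈ 2.577778. From m = (1 + c)/(c + rr + e), rearranging gives 1 + c = m·(c + rr + e), so c·(1 − m) = m·(rr + e) − 1.
Hence c = [m·(rr + e) − 1]/(1 − m) = [2.577778 × (0.216 + 0) − 1] / (1 − 2.577778) ≈ 0.280901.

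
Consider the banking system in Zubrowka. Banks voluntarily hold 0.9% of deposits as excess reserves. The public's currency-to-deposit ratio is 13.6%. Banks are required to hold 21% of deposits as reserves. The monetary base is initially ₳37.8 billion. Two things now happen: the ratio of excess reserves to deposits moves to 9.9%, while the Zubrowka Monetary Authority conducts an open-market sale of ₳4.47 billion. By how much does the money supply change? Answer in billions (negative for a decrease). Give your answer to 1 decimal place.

-35.9 billion

Before: m₁ = (1 + 0.136) / (0.21 + 0.009 + 0.136) = 3.2, MB₁ = 37.8, so M₁ = 3.2 × 37.8 = 120.96 billion.
After: m₂ = (1 + 0.136) / (0.21 + 0.099 + 0.136) ≈ 2.5528, MB₂ = 37.8 − 4.47 = 33.33, so M₂ = 2.5528 × 33.33 ≈ 85.0848 billion.
ΔM = M₂ − M₁ = 85.0848 − 120.96 = -35.8752 billion.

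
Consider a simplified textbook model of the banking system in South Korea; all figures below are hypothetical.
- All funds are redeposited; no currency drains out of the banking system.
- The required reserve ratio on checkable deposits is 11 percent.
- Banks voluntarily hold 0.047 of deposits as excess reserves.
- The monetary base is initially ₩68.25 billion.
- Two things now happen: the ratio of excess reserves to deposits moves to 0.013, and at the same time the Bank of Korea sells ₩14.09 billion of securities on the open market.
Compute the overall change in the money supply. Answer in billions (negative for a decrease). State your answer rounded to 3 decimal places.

Before: m₁ = 1 / (0.11 + 0.047) ≈ 6.369427, MB₁ = 68.25, so M₁ = 6.369427 × 68.25 ≈ 434.7134 billion.
After: m₂ = 1 / (0.11 + 0.013) ≈ 8.130081, MB₂ = 68.25 − 14.09 = 54.16, so M₂ = 8.130081 × 54.16 ≈ 440.3252 billion.
ΔM = M₂ − M₁ = 440.3252 − 434.7134 = 5.6118 billion.

₩5.612 billion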